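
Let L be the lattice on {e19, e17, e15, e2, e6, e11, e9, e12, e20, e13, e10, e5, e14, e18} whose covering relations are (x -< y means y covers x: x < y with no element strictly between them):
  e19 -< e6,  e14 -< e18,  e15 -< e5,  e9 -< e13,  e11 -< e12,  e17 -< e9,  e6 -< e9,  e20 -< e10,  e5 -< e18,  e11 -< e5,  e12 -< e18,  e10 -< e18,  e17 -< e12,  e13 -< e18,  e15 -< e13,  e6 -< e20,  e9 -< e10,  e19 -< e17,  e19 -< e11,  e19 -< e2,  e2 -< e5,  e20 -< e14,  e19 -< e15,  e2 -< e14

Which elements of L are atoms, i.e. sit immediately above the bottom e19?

e11, e15, e17, e2, e6

The atoms are exactly the elements that cover e19: e11, e15, e17, e2, e6.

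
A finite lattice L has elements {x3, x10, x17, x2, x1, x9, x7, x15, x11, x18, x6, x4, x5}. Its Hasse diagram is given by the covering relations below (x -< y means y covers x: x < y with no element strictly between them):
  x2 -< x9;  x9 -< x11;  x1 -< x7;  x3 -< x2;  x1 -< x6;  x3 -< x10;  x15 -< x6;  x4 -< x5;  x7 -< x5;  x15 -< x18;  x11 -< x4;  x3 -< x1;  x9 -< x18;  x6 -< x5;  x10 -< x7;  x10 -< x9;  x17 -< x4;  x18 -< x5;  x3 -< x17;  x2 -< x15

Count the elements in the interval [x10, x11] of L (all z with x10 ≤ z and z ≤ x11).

The interval [x10, x11] = {x10, x11, x9}, which has 3 elements.

3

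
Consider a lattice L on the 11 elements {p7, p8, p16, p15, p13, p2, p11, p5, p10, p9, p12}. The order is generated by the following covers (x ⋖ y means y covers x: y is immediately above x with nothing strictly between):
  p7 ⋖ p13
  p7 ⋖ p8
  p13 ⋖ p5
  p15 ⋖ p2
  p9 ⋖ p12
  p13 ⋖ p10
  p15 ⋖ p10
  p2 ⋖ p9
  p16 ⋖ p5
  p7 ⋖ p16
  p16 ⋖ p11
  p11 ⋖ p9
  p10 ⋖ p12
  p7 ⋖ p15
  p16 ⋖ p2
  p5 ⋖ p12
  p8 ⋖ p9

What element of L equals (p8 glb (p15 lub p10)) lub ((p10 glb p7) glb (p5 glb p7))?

p15 ∨ p10 = p10
p8 ∧ p10 = p7
p10 ∧ p7 = p7
p5 ∧ p7 = p7
p7 ∧ p7 = p7
p7 ∨ p7 = p7

p7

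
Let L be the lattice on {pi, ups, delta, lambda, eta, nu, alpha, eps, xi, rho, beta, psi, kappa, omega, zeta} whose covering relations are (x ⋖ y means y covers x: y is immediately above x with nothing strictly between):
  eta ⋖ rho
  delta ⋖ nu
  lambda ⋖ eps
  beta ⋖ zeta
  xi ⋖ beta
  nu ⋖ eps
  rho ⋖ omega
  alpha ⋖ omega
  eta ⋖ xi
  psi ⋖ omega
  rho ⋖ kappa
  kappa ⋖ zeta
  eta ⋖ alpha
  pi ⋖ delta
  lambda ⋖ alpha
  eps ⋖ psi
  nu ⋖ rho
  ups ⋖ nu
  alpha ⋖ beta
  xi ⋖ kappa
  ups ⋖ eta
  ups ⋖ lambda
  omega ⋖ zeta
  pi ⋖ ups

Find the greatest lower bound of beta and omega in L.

Common lower bounds of {beta, omega}: alpha, eta, lambda, pi, ups.
The greatest among these is alpha.

alpha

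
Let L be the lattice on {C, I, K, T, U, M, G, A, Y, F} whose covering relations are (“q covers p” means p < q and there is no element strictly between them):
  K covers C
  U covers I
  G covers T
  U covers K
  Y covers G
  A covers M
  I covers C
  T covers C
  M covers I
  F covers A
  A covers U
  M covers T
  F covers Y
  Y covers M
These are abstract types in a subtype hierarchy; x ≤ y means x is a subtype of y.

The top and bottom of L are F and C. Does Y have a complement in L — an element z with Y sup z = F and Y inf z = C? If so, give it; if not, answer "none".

Need z with Y ∨ z = F and Y ∧ z = C.
Checking each element gives: K.

K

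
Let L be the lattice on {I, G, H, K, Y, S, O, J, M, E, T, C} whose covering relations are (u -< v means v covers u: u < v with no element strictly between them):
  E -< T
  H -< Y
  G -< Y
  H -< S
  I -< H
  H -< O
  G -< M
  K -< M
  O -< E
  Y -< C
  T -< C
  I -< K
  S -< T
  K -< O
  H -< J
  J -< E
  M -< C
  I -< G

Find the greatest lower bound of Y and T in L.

Common lower bounds of {Y, T}: H, I.
The greatest among these is H.

H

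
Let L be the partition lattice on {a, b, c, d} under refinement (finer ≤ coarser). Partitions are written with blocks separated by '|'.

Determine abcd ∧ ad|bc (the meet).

Common lower bounds of {abcd, ad|bc}: ad|bc, ad|b|c, a|bc|d, a|b|c|d.
The greatest among these is ad|bc.

ad|bc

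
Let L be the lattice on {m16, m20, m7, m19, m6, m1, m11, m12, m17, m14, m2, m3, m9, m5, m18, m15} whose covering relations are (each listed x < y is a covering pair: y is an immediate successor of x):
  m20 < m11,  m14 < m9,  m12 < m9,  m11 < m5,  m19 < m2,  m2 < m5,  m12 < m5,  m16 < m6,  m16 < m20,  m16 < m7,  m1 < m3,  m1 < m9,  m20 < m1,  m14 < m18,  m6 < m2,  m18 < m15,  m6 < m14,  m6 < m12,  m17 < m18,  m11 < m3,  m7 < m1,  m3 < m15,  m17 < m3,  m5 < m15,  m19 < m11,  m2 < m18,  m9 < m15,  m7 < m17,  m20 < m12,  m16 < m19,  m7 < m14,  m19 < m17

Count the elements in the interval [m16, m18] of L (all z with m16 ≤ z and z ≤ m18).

8

The interval [m16, m18] = {m14, m16, m17, m18, m19, m2, m6, m7}, which has 8 elements.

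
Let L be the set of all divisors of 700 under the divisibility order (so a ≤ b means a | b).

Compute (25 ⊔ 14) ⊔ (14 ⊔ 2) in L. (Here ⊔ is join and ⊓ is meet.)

350

25 ∨ 14 = 350
14 ∨ 2 = 14
350 ∨ 14 = 350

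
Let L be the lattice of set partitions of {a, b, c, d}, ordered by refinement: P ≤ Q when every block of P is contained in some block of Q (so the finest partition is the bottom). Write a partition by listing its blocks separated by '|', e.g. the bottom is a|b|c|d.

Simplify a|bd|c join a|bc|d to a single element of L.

a|bd|c ∨ a|bc|d = a|bcd

a|bcd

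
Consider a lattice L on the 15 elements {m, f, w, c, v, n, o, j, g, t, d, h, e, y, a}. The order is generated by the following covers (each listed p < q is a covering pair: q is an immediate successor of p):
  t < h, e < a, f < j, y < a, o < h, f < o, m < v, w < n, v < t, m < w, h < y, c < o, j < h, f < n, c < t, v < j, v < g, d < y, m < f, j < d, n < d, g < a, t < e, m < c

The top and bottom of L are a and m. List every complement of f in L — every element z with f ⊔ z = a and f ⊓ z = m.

Need z with f ∨ z = a and f ∧ z = m.
Checking each element gives: e, g.

e, g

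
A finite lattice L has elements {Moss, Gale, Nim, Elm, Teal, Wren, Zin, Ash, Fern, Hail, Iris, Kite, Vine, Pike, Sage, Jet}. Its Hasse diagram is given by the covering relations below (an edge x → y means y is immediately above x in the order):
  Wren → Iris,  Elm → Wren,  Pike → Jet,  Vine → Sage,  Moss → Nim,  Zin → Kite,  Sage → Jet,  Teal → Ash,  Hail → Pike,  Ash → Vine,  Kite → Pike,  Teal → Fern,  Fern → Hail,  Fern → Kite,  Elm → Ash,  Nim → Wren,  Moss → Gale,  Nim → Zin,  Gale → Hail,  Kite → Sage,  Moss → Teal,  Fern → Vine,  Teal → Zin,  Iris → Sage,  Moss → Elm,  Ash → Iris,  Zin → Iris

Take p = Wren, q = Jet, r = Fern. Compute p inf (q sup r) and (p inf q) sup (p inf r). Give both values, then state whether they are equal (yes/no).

q sup r = Jet, so p inf (q sup r) = Wren inf Jet = Wren.
p inf q = Wren and p inf r = Moss, so (p inf q) sup (p inf r) = Wren sup Moss = Wren.
Equal: yes.

Wren; Wren; yes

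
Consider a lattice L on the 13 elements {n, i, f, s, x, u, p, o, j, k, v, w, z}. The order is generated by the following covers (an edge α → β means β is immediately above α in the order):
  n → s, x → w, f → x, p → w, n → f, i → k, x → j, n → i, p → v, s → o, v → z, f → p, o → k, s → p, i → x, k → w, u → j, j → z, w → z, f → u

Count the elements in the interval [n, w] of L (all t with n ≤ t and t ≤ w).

9

The interval [n, w] = {f, i, k, n, o, p, s, w, x}, which has 9 elements.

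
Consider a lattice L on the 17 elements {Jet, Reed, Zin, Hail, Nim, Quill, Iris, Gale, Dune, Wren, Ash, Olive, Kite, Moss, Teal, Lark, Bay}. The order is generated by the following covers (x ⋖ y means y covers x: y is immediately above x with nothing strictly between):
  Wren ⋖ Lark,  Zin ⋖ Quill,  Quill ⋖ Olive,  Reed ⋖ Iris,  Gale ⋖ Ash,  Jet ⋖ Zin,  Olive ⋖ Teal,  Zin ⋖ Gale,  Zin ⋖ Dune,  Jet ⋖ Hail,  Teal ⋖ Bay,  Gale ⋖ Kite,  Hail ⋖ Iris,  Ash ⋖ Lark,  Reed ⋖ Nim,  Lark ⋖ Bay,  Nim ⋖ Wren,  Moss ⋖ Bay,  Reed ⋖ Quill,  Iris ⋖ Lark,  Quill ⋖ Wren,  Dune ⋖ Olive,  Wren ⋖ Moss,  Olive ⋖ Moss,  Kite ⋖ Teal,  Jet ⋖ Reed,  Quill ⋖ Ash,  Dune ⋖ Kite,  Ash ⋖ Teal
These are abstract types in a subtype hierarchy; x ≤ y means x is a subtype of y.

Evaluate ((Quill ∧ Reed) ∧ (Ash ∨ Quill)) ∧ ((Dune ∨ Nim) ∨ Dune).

Quill ∧ Reed = Reed
Ash ∨ Quill = Ash
Reed ∧ Ash = Reed
Dune ∨ Nim = Moss
Moss ∨ Dune = Moss
Reed ∧ Moss = Reed

Reed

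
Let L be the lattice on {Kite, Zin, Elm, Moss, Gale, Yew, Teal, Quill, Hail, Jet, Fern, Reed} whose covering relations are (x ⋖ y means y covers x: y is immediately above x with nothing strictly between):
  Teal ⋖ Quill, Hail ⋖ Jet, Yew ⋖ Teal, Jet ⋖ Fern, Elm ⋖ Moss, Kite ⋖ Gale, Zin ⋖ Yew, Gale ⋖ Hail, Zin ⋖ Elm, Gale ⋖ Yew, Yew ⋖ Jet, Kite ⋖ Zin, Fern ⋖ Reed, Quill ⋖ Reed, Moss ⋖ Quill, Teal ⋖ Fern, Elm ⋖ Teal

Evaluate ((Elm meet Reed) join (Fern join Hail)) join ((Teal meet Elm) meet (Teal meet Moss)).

Elm ∧ Reed = Elm
Fern ∨ Hail = Fern
Elm ∨ Fern = Fern
Teal ∧ Elm = Elm
Teal ∧ Moss = Elm
Elm ∧ Elm = Elm
Fern ∨ Elm = Fern

Fern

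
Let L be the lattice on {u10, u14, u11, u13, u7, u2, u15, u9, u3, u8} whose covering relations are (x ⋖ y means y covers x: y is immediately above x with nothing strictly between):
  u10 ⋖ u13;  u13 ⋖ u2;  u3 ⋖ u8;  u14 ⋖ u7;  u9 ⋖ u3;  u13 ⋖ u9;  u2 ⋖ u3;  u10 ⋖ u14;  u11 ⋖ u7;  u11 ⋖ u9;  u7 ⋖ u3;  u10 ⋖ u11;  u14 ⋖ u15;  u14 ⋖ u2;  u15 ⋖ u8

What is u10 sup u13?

u13

Common upper bounds of {u10, u13}: u13, u2, u3, u8, u9.
The least among these is u13.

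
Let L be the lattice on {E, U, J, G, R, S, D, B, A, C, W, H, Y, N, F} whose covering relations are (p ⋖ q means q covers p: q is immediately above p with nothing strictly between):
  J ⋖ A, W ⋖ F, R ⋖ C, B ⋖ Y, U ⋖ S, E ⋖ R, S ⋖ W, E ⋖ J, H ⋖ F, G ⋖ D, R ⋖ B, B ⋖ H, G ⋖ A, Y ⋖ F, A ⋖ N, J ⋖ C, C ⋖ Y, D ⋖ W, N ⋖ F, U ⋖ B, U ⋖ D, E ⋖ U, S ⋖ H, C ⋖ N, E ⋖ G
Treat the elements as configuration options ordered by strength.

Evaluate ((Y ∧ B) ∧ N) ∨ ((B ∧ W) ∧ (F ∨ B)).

Y ∧ B = B
B ∧ N = R
B ∧ W = U
F ∨ B = F
U ∧ F = U
R ∨ U = B

B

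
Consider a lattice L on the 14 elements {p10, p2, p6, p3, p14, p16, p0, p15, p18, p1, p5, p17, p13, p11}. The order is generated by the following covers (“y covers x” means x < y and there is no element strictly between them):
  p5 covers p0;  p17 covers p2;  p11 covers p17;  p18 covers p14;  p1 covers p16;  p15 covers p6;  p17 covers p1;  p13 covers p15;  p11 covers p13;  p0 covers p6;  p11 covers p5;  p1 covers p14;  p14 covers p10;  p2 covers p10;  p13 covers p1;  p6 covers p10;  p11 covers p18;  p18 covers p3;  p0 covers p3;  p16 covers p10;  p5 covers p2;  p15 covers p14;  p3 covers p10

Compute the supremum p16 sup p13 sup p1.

Common upper bounds of {p16, p13, p1}: p11, p13.
The least among these is p13.

p13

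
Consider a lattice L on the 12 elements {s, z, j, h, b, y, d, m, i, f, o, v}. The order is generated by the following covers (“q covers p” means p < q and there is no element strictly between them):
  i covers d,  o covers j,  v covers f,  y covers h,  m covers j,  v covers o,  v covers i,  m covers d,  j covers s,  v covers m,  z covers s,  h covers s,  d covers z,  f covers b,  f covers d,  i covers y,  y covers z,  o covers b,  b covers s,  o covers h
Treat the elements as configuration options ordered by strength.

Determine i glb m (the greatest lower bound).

d

Common lower bounds of {i, m}: d, s, z.
The greatest among these is d.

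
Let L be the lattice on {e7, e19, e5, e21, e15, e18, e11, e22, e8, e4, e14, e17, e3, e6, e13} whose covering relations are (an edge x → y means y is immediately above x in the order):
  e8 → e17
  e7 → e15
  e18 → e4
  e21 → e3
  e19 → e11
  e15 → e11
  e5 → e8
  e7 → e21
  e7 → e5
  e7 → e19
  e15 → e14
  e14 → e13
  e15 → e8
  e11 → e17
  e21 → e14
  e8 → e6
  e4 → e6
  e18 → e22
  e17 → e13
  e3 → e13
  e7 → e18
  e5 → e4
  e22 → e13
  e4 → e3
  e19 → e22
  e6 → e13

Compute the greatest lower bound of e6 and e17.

Common lower bounds of {e6, e17}: e15, e5, e7, e8.
The greatest among these is e8.

e8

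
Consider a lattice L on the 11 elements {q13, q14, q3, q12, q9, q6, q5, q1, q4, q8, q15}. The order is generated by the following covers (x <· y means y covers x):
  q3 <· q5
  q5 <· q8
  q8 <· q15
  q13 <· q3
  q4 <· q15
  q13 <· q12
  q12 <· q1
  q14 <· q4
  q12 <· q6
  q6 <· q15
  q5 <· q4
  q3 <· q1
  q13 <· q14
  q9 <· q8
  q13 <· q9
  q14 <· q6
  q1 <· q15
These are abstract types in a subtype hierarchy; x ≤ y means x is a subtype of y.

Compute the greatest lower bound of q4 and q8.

q5

Common lower bounds of {q4, q8}: q13, q3, q5.
The greatest among these is q5.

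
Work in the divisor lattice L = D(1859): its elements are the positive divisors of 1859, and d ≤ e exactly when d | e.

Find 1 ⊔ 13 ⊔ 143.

In the divisibility order, the join is the least common multiple: lcm(1, 13, 143) = 143.

143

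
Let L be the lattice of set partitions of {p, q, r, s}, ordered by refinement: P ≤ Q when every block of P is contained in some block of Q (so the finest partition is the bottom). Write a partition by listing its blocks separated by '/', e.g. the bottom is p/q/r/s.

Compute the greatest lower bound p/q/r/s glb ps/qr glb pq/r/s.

Common lower bounds of {p/q/r/s, ps/qr, pq/r/s}: p/q/r/s.
The greatest among these is p/q/r/s.

p/q/r/s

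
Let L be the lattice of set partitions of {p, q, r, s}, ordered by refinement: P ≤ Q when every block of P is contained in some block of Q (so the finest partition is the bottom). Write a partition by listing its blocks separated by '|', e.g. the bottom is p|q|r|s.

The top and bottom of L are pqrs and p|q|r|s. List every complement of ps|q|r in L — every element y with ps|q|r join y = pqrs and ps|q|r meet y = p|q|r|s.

Need y with ps|q|r ∨ y = pqrs and ps|q|r ∧ y = p|q|r|s.
Checking each element gives: pqr|s, pq|rs, pr|qs, p|qrs.

pqr|s, pq|rs, pr|qs, p|qrs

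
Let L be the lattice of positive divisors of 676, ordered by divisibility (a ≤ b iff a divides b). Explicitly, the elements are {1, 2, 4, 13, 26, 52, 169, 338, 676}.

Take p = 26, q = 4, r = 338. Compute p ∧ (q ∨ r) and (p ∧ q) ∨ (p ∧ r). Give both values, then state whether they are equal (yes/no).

q ∨ r = 676, so p ∧ (q ∨ r) = 26 ∧ 676 = 26.
p ∧ q = 2 and p ∧ r = 26, so (p ∧ q) ∨ (p ∧ r) = 2 ∨ 26 = 26.
Equal: yes.

26; 26; yes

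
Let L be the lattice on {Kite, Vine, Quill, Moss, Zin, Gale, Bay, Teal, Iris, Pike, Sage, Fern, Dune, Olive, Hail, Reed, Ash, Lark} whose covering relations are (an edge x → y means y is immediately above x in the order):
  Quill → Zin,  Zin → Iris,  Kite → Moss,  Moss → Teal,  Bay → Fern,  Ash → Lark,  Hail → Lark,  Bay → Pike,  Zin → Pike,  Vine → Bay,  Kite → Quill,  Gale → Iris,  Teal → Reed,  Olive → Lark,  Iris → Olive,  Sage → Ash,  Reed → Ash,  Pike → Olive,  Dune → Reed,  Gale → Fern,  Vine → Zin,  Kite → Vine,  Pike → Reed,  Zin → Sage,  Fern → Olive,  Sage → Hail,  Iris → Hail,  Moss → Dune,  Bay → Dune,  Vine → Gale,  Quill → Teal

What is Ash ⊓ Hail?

Common lower bounds of {Ash, Hail}: Kite, Quill, Sage, Vine, Zin.
The greatest among these is Sage.

Sage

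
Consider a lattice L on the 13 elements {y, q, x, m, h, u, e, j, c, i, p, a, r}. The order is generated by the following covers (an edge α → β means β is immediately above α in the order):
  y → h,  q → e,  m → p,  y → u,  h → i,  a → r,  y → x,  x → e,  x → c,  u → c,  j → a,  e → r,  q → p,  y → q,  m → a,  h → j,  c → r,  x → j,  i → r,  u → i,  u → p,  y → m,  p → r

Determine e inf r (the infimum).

Common lower bounds of {e, r}: e, q, x, y.
The greatest among these is e.

e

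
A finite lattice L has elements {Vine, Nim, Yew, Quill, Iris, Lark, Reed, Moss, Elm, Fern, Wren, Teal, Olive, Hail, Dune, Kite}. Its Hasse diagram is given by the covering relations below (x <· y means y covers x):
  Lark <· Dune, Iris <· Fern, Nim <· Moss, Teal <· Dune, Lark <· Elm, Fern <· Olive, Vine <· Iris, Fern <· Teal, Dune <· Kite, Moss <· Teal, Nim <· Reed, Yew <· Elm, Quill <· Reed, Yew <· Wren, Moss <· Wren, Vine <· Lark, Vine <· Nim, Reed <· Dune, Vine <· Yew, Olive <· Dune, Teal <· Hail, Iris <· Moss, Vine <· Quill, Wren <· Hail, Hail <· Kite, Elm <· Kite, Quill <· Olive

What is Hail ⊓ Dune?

Common lower bounds of {Hail, Dune}: Fern, Iris, Moss, Nim, Teal, Vine.
The greatest among these is Teal.

Teal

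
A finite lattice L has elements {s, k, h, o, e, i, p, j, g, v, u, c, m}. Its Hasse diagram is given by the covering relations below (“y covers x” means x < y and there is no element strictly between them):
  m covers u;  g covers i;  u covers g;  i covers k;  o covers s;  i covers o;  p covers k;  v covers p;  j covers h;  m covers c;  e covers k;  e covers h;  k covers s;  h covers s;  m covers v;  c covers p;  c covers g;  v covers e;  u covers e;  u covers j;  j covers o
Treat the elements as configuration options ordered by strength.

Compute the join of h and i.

Common upper bounds of {h, i}: m, u.
The least among these is u.

u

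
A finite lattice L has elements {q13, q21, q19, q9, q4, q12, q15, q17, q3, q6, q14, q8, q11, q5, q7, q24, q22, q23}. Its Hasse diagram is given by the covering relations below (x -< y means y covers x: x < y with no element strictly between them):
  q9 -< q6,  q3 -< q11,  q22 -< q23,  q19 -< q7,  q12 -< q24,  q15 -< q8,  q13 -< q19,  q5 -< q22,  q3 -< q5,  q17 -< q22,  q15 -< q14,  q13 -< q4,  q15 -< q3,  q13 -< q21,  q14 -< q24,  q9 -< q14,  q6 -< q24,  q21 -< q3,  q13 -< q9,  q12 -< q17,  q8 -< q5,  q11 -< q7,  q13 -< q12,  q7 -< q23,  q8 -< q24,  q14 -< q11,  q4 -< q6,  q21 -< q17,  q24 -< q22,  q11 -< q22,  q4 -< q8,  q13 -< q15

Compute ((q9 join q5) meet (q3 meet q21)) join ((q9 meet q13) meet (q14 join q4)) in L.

q21

q9 ∨ q5 = q22
q3 ∧ q21 = q21
q22 ∧ q21 = q21
q9 ∧ q13 = q13
q14 ∨ q4 = q24
q13 ∧ q24 = q13
q21 ∨ q13 = q21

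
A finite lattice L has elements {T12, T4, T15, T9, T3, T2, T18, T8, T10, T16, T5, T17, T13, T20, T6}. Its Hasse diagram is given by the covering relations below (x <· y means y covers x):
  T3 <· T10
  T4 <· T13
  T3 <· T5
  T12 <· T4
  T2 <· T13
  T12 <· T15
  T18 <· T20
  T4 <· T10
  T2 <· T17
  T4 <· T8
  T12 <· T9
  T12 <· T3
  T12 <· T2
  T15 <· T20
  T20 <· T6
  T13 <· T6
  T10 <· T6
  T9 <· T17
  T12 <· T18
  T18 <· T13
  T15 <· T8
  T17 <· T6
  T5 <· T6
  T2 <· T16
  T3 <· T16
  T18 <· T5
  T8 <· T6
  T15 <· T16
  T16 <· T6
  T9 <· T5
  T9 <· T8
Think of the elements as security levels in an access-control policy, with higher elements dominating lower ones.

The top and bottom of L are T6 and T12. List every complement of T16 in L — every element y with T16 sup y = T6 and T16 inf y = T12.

T18, T4, T9

Need y with T16 ∨ y = T6 and T16 ∧ y = T12.
Checking each element gives: T18, T4, T9.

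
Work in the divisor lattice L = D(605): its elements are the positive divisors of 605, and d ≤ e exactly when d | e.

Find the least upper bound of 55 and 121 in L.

Common upper bounds of {55, 121}: 605.
The least among these is 605.

605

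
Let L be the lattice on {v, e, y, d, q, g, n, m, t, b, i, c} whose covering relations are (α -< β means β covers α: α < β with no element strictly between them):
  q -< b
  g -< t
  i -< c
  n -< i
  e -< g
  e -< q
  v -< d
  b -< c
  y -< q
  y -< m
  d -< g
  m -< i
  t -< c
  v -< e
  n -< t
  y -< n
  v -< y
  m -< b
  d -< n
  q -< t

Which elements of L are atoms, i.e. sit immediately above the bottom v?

The atoms are exactly the elements that cover v: d, e, y.

d, e, y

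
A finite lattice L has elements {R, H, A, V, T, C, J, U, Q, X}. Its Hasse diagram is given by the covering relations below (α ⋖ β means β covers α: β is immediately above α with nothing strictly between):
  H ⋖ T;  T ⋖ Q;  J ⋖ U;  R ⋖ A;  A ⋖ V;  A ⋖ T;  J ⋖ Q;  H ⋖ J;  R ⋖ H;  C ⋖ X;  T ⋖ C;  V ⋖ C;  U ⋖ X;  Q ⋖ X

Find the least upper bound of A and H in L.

Common upper bounds of {A, H}: C, Q, T, X.
The least among these is T.

T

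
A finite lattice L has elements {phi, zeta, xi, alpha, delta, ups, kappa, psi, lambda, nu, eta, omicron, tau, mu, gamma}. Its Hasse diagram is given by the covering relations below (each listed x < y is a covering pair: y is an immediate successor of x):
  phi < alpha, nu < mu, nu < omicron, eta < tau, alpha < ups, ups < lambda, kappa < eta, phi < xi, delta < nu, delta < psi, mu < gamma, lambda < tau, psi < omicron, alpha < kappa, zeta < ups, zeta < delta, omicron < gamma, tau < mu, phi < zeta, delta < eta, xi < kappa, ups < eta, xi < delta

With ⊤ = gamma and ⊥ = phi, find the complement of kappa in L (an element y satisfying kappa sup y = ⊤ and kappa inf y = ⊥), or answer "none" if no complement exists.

For every candidate y, either kappa ∨ y ≠ gamma or kappa ∧ y ≠ phi; no complement exists.

none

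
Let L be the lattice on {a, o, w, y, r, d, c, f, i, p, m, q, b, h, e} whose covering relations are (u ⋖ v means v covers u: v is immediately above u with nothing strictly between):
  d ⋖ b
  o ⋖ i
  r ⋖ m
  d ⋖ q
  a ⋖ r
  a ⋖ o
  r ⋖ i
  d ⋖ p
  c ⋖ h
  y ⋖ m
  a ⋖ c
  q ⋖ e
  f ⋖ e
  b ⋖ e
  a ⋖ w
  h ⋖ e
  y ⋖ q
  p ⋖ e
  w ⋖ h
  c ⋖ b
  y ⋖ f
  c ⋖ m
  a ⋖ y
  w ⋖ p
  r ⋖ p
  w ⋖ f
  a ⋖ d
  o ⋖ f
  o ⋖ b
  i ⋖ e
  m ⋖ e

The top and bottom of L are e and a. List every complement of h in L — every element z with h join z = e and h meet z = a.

d, i, o, q, r, y

Need z with h ∨ z = e and h ∧ z = a.
Checking each element gives: d, i, o, q, r, y.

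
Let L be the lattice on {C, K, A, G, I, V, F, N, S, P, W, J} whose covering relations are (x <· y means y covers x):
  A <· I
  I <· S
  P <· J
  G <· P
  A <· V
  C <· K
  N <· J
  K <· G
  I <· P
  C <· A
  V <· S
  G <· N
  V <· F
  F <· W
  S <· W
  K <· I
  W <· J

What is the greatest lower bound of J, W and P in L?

Common lower bounds of {J, W, P}: A, C, I, K.
The greatest among these is I.

I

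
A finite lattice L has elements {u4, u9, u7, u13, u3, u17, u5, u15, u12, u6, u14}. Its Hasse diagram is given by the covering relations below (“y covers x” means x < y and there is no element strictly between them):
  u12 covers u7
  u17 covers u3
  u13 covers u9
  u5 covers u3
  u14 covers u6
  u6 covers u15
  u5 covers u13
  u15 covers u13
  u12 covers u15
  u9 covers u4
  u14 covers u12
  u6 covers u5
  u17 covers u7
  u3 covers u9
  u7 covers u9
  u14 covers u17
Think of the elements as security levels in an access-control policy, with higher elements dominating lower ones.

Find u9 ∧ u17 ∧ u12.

u9

Common lower bounds of {u9, u17, u12}: u4, u9.
The greatest among these is u9.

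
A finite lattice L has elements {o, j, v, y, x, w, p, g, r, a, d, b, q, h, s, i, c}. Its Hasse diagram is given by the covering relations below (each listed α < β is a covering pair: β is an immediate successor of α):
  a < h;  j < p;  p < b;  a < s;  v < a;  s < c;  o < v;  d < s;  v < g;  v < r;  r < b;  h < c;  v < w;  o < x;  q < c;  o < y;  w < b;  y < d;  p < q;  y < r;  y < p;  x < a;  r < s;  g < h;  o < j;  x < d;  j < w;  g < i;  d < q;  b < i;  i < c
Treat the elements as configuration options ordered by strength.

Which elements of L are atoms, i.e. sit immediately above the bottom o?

j, v, x, y

The atoms are exactly the elements that cover o: j, v, x, y.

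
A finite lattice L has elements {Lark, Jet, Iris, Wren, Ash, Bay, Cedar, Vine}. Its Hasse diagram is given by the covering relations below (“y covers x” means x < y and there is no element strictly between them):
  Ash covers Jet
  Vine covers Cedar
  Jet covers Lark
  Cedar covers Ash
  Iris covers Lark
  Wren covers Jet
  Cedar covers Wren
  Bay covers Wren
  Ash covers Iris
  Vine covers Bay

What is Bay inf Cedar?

Common lower bounds of {Bay, Cedar}: Jet, Lark, Wren.
The greatest among these is Wren.

Wren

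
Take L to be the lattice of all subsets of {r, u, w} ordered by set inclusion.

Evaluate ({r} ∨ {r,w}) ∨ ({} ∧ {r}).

{r,w}

{r} ∨ {r,w} = {r,w}
{} ∧ {r} = {}
{r,w} ∨ {} = {r,w}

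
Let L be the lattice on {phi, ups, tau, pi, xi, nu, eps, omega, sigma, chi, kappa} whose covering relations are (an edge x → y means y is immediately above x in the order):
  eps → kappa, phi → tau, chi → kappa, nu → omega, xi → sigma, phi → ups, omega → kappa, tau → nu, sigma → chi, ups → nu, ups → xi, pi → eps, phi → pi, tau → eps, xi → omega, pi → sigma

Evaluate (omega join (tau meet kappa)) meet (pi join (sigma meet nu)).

tau ∧ kappa = tau
omega ∨ tau = omega
sigma ∧ nu = ups
pi ∨ ups = sigma
omega ∧ sigma = xi

xi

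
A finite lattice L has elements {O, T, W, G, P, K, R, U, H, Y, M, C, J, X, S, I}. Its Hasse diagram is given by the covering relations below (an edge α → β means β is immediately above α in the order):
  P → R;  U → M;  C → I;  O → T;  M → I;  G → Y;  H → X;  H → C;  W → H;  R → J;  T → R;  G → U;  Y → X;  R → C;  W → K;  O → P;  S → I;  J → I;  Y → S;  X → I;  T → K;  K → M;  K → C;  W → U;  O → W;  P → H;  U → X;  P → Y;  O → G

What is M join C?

Common upper bounds of {M, C}: I.
The least among these is I.

I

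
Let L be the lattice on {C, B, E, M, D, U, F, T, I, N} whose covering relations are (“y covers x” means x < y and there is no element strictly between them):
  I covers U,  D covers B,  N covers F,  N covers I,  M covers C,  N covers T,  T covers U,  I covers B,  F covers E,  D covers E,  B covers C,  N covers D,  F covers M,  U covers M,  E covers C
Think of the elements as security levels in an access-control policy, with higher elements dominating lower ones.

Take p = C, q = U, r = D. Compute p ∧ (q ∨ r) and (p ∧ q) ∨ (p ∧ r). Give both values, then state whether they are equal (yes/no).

C; C; yes

q ∨ r = N, so p ∧ (q ∨ r) = C ∧ N = C.
p ∧ q = C and p ∧ r = C, so (p ∧ q) ∨ (p ∧ r) = C ∨ C = C.
Equal: yes.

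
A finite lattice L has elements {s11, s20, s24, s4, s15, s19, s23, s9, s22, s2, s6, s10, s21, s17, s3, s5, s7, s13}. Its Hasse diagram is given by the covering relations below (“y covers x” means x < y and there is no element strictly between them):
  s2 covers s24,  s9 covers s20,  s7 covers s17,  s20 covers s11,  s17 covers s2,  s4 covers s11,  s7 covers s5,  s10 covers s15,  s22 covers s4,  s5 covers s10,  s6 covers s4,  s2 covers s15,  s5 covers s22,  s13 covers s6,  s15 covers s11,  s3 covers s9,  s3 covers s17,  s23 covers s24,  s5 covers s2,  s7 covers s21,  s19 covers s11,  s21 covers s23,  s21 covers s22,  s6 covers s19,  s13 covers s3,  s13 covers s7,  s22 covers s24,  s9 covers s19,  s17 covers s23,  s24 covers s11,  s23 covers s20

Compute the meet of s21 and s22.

s22

Common lower bounds of {s21, s22}: s11, s22, s24, s4.
The greatest among these is s22.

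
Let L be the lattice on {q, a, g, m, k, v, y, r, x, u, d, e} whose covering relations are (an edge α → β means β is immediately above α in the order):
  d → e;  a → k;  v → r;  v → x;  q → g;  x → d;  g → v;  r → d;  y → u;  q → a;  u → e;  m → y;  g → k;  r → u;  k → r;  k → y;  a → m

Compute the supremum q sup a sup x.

Common upper bounds of {q, a, x}: d, e.
The least among these is d.

d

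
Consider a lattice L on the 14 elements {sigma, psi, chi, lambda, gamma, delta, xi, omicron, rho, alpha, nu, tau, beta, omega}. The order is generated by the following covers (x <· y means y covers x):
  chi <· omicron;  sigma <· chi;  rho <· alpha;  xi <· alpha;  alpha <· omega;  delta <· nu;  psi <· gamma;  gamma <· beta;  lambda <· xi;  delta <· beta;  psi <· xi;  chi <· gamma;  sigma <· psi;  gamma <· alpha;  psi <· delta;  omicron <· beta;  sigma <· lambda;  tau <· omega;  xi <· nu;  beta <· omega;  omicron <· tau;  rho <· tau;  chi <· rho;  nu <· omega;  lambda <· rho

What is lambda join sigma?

lambda

Common upper bounds of {lambda, sigma}: alpha, lambda, nu, omega, rho, tau, xi.
The least among these is lambda.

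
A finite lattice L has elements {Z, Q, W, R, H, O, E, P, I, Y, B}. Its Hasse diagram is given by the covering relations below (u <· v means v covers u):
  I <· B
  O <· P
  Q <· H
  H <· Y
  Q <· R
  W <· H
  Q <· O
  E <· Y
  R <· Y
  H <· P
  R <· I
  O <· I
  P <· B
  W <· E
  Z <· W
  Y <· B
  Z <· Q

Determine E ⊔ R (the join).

Common upper bounds of {E, R}: B, Y.
The least among these is Y.

Y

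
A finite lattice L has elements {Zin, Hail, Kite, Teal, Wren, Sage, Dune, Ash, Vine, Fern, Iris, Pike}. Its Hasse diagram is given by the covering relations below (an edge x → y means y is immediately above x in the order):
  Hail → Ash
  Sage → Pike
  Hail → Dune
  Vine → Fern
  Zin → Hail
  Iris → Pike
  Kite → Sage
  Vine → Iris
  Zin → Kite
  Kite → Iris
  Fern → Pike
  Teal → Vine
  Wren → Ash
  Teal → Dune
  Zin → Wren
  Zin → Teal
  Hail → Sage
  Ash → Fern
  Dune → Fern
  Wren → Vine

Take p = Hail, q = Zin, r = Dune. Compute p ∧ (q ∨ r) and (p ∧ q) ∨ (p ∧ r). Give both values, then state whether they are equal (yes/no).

q ∨ r = Dune, so p ∧ (q ∨ r) = Hail ∧ Dune = Hail.
p ∧ q = Zin and p ∧ r = Hail, so (p ∧ q) ∨ (p ∧ r) = Zin ∨ Hail = Hail.
Equal: yes.

Hail; Hail; yes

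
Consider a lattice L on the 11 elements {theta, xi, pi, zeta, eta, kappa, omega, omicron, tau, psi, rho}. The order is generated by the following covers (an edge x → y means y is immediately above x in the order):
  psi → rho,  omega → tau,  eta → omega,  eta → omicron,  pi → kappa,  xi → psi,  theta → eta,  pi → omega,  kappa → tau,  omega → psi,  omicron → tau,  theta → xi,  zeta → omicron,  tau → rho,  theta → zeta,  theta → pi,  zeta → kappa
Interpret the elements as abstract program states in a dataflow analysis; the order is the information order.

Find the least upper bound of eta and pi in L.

Common upper bounds of {eta, pi}: omega, psi, rho, tau.
The least among these is omega.

omega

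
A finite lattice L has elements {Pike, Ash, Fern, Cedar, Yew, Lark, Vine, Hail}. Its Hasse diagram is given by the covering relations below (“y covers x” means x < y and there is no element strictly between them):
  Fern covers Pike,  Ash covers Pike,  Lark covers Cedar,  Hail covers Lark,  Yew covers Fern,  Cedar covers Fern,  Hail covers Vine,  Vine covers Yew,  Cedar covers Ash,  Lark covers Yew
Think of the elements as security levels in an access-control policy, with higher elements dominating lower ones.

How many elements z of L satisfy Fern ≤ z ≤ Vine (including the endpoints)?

3

The interval [Fern, Vine] = {Fern, Vine, Yew}, which has 3 elements.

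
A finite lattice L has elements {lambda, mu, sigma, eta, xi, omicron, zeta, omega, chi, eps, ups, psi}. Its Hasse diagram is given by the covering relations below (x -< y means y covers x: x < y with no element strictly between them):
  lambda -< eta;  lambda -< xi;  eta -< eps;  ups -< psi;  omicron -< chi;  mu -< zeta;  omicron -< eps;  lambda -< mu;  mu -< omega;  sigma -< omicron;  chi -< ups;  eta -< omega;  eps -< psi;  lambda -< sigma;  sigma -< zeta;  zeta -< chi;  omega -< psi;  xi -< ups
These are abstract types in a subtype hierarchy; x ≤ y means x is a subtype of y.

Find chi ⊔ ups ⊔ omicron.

ups

Common upper bounds of {chi, ups, omicron}: psi, ups.
The least among these is ups.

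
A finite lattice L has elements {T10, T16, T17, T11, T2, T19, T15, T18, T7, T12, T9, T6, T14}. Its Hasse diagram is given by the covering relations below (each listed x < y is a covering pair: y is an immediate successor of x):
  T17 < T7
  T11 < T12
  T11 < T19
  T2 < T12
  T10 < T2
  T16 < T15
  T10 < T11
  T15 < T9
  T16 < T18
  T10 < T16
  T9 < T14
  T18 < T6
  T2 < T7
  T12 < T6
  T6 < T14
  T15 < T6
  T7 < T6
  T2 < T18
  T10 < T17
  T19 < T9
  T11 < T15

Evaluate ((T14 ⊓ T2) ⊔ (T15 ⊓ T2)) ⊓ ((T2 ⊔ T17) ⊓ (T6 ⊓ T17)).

T10

T14 ∧ T2 = T2
T15 ∧ T2 = T10
T2 ∨ T10 = T2
T2 ∨ T17 = T7
T6 ∧ T17 = T17
T7 ∧ T17 = T17
T2 ∧ T17 = T10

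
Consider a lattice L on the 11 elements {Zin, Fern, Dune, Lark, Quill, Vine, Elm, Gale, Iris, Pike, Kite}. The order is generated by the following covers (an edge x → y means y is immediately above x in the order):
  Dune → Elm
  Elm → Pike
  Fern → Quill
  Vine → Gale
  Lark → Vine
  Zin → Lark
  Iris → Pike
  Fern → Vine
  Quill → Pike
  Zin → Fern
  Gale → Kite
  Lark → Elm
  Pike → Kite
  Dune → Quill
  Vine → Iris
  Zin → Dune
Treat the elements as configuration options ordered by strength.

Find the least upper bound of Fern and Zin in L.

Common upper bounds of {Fern, Zin}: Fern, Gale, Iris, Kite, Pike, Quill, Vine.
The least among these is Fern.

Fern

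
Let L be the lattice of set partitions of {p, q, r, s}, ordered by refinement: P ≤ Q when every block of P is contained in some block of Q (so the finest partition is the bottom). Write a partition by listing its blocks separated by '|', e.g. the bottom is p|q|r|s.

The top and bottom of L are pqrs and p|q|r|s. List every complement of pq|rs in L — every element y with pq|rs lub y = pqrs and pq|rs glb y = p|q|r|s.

pr|qs, pr|q|s, ps|qr, ps|q|r, p|qr|s, p|qs|r

Need y with pq|rs ∨ y = pqrs and pq|rs ∧ y = p|q|r|s.
Checking each element gives: pr|qs, pr|q|s, ps|qr, ps|q|r, p|qr|s, p|qs|r.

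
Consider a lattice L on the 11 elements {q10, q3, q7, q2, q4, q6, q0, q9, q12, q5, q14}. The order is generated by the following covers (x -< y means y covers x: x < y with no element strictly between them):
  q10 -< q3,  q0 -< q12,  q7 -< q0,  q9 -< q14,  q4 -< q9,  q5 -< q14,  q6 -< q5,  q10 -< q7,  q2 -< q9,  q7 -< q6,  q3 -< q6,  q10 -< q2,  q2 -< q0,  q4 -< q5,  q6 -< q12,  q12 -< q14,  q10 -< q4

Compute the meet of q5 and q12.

Common lower bounds of {q5, q12}: q10, q3, q6, q7.
The greatest among these is q6.

q6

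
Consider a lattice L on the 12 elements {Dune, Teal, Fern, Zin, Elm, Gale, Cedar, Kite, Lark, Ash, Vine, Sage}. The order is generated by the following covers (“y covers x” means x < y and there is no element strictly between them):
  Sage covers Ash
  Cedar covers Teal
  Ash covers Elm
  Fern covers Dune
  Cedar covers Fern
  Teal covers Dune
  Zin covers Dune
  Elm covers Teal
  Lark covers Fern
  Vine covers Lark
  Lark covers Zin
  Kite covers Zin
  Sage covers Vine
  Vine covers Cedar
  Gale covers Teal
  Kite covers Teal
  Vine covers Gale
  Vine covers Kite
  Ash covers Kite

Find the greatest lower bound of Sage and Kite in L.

Common lower bounds of {Sage, Kite}: Dune, Kite, Teal, Zin.
The greatest among these is Kite.

Kite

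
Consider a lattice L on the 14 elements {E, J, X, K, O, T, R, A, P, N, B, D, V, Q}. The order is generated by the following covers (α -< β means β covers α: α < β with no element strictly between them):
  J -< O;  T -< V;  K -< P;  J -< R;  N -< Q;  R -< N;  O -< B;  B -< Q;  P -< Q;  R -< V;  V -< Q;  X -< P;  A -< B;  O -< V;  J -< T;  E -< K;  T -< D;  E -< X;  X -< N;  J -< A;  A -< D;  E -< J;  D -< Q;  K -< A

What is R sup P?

Common upper bounds of {R, P}: Q.
The least among these is Q.

Q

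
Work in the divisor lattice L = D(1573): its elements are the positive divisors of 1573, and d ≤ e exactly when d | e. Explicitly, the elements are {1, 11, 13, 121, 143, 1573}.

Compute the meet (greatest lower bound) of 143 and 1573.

In the divisibility order, the meet is the greatest common divisor: gcd(143, 1573) = 143.

143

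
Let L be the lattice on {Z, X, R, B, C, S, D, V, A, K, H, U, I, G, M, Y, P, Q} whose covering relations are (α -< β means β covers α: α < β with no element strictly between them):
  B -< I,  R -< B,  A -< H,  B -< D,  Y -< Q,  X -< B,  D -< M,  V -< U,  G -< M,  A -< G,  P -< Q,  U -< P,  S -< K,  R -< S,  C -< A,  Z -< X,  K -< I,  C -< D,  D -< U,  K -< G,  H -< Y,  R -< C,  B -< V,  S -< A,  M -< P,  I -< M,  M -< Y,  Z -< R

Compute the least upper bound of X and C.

D

Common upper bounds of {X, C}: D, M, P, Q, U, Y.
The least among these is D.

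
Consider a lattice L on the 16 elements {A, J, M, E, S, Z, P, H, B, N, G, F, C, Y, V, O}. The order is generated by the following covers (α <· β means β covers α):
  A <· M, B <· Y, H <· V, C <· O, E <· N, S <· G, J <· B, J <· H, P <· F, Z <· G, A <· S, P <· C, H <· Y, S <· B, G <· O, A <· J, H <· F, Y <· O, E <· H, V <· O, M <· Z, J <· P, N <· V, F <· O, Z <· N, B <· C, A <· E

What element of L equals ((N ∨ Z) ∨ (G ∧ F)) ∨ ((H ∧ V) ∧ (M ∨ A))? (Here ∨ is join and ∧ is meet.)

N ∨ Z = N
G ∧ F = A
N ∨ A = N
H ∧ V = H
M ∨ A = M
H ∧ M = A
N ∨ A = N

N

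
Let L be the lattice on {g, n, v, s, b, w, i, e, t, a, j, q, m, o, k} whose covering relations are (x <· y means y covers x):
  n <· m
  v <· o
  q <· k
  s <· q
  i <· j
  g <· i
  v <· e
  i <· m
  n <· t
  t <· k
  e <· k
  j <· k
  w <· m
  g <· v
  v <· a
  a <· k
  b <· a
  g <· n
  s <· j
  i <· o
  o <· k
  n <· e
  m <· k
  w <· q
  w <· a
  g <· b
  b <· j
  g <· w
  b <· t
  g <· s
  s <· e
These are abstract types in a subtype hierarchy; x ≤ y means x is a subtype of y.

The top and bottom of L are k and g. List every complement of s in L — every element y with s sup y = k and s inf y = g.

Need y with s ∨ y = k and s ∧ y = g.
Checking each element gives: a, m, o, t.

a, m, o, t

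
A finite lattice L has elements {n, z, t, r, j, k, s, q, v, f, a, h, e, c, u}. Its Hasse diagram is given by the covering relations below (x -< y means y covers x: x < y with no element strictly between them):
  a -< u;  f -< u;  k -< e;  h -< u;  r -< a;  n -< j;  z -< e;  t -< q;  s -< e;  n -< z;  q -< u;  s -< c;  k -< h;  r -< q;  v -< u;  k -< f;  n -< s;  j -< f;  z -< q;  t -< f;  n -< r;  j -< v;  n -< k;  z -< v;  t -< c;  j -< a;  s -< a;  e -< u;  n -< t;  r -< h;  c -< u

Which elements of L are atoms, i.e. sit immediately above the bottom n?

The atoms are exactly the elements that cover n: j, k, r, s, t, z.

j, k, r, s, t, z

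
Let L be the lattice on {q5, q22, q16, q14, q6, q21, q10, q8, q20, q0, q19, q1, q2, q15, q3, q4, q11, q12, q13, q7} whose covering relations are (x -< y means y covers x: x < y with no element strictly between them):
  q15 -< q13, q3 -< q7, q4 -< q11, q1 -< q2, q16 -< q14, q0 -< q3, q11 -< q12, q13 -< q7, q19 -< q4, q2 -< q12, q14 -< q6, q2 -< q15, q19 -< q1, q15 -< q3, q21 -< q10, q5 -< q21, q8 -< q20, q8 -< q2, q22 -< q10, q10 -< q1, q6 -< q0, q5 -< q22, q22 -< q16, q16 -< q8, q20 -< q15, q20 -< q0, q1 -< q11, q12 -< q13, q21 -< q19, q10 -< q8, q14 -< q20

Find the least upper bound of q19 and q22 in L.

Common upper bounds of {q19, q22}: q1, q11, q12, q13, q15, q2, q3, q7.
The least among these is q1.

q1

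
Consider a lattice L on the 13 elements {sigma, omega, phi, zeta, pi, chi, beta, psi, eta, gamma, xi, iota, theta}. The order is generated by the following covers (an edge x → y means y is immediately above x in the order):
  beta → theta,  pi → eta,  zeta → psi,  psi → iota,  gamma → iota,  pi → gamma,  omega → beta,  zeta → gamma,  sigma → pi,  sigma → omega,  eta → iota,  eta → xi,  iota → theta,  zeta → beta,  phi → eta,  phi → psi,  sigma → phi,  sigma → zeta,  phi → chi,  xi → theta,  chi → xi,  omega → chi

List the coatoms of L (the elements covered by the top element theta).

beta, iota, xi

The coatoms are exactly the elements covered by theta: beta, iota, xi.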